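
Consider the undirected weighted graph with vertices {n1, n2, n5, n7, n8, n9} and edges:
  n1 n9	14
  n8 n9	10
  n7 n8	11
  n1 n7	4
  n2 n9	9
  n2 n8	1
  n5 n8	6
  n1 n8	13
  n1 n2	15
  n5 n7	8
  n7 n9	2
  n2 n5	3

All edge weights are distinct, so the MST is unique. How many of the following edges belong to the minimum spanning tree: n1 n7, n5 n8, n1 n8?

Sort edges by weight, then run Kruskal:
n2 n8 (1): add. Components now {n1} {n7} {n2,n8} {n5} {n9}
n7 n9 (2): add. Components now {n1} {n7,n9} {n2,n8} {n5}
n2 n5 (3): add. Components now {n1} {n7,n9} {n2,n5,n8}
n1 n7 (4): add. Components now {n1,n7,n9} {n2,n5,n8}
n5 n8 (6): skip — n8 and n5 already connected.
n5 n7 (8): add. Components now {n1,n2,n5,n7,n8,n9}
MST edge set: {n2 n8, n7 n9, n2 n5, n1 n7, n5 n7}.
Of the listed edges, {n1 n7} are in the MST → 1.

1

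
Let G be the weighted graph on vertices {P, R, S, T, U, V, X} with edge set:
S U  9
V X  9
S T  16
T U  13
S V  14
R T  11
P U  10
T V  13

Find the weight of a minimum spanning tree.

Kruskal's algorithm — process edges by increasing weight (ties by edge label):
S U (9): add — endpoints in different components.
V X (9): add — endpoints in different components.
P U (10): add — endpoints in different components.
R T (11): add — endpoints in different components.
T U (13): add — endpoints in different components.
T V (13): add — endpoints in different components.
MST edges: S U, V X, P U, R T, T U, T V; total weight 9+9+10+11+13+13 = 65.

65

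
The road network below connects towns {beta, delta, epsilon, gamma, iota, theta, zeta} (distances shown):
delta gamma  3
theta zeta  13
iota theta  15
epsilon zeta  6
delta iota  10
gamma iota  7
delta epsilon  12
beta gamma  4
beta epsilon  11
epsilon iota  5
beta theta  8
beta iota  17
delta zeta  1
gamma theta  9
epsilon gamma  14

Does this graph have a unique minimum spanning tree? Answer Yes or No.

Yes

Sort edges by weight, then run Kruskal:
delta zeta (1): add. Components now {beta} {theta} {delta,zeta} {epsilon} {gamma} {iota}
delta gamma (3): add. Components now {beta} {theta} {delta,gamma,zeta} {epsilon} {iota}
beta gamma (4): add. Components now {beta,delta,gamma,zeta} {theta} {epsilon} {iota}
epsilon iota (5): add. Components now {beta,delta,gamma,zeta} {theta} {epsilon,iota}
epsilon zeta (6): add. Components now {beta,delta,epsilon,gamma,iota,zeta} {theta}
gamma iota (7): skip — gamma and iota already connected.
beta theta (8): add. Components now {beta,delta,epsilon,gamma,iota,theta,zeta}
Every non-tree edge has weight strictly greater than the heaviest edge on the tree path between its endpoints, so the MST is unique.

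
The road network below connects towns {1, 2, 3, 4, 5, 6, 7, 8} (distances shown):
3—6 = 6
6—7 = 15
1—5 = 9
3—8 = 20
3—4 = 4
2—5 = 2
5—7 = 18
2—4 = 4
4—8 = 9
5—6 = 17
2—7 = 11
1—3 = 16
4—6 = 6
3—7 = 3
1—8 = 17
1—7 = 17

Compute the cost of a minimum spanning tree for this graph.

37

Prim, starting at 8.
Step 1: cheapest edge leaving the tree is 4—8 (9); add 4.
Step 2: cheapest edge leaving the tree is 2—4 (4); add 2.
Step 3: cheapest edge leaving the tree is 2—5 (2); add 5.
Step 4: cheapest edge leaving the tree is 3—4 (4); add 3.
Step 5: cheapest edge leaving the tree is 3—7 (3); add 7.
Step 6: cheapest edge leaving the tree is 3—6 (6); add 6.
Step 7: cheapest edge leaving the tree is 1—5 (9); add 1.
MST edges: 4—8, 2—4, 2—5, 3—4, 3—7, 3—6, 1—5; total weight 9+4+2+4+3+6+9 = 37.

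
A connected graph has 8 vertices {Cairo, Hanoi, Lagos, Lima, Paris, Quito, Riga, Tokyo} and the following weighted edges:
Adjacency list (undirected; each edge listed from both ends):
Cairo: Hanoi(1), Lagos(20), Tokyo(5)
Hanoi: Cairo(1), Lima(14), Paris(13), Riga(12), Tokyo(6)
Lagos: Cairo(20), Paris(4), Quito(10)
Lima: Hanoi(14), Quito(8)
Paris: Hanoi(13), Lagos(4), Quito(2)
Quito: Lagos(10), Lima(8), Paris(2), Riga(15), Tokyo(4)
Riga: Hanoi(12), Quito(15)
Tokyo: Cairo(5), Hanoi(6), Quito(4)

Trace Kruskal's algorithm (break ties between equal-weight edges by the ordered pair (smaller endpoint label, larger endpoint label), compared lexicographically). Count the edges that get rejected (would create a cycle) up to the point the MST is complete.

2

Kruskal's algorithm — process edges by increasing weight (ties by edge label):
Cairo—Hanoi (1): add — endpoints in different components.
Paris—Quito (2): add — endpoints in different components.
Lagos—Paris (4): add — endpoints in different components.
Quito—Tokyo (4): add — endpoints in different components.
Cairo—Tokyo (5): add — endpoints in different components.
Hanoi—Tokyo (6): skip — Hanoi and Tokyo already connected.
Lima—Quito (8): add — endpoints in different components.
Lagos—Quito (10): skip — Lagos and Quito already connected.
Hanoi—Riga (12): add — endpoints in different components.
Edges rejected before the tree was complete: 2.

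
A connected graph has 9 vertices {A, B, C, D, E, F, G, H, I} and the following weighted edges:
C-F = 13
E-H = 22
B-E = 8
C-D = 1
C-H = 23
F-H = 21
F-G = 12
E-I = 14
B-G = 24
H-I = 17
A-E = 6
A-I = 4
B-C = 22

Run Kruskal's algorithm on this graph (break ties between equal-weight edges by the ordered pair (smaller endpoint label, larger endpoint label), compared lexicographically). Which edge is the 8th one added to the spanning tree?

F-H

Kruskal: consider edges lightest-first.
C-D (1): add — endpoints in different components.
A-I (4): add — endpoints in different components.
A-E (6): add — endpoints in different components.
B-E (8): add — endpoints in different components.
F-G (12): add — endpoints in different components.
C-F (13): add — endpoints in different components.
E-I (14): skip — E and I already connected.
H-I (17): add — endpoints in different components.
F-H (21): add — endpoints in different components.
The 8th edge added is F-H.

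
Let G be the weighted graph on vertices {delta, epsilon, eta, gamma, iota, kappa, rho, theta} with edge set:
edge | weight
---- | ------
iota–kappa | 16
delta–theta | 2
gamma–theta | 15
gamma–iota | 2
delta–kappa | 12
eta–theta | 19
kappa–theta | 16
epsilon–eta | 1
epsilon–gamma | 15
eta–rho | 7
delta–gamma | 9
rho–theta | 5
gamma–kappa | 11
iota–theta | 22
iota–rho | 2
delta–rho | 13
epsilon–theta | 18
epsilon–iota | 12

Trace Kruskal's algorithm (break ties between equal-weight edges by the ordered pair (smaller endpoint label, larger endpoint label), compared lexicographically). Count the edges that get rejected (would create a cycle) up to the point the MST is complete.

1

Sort edges by weight, then run Kruskal:
epsilon–eta (1): add — endpoints in different components.
delta–theta (2): add — endpoints in different components.
gamma–iota (2): add — endpoints in different components.
iota–rho (2): add — endpoints in different components.
rho–theta (5): add — endpoints in different components.
eta–rho (7): add — endpoints in different components.
delta–gamma (9): skip — gamma and delta already connected.
gamma–kappa (11): add — endpoints in different components.
Edges rejected before the tree was complete: 1.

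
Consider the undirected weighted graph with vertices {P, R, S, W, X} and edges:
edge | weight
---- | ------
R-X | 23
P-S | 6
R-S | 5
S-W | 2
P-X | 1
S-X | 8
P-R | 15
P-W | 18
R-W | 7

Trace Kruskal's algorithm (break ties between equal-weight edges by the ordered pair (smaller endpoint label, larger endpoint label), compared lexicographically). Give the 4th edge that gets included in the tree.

P-S

Kruskal's algorithm — process edges by increasing weight (ties by edge label):
P-X (1): add — endpoints in different components.
S-W (2): add — endpoints in different components.
R-S (5): add — endpoints in different components.
P-S (6): add — endpoints in different components.
The 4th edge added is P-S.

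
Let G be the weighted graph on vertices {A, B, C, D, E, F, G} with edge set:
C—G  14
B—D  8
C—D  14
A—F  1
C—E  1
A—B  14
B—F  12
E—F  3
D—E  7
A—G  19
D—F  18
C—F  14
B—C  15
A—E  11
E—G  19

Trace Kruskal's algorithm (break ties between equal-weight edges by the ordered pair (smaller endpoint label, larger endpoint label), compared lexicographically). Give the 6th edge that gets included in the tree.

Sort edges by weight, then run Kruskal:
A—F (1): add — endpoints in different components.
C—E (1): add — endpoints in different components.
E—F (3): add — endpoints in different components.
D—E (7): add — endpoints in different components.
B—D (8): add — endpoints in different components.
A—E (11): skip — A and E already connected.
B—F (12): skip — B and F already connected.
A—B (14): skip — A and B already connected.
C—D (14): skip — C and D already connected.
C—F (14): skip — C and F already connected.
C—G (14): add — endpoints in different components.
The 6th edge added is C—G.

C-G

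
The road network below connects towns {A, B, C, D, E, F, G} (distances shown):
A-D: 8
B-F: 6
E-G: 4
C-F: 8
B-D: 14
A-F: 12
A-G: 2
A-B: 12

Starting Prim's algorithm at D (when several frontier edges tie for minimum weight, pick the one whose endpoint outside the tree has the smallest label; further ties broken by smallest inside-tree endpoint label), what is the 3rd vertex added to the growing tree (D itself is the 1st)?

G

Grow the tree from D using Prim:
Step 1: cheapest edge leaving the tree is A-D (8); add A.
Step 2: cheapest edge leaving the tree is A-G (2); add G.
Step 3: cheapest edge leaving the tree is E-G (4); add E.
Step 4: cheapest edge leaving the tree is A-B (12); add B.
Step 5: cheapest edge leaving the tree is B-F (6); add F.
Step 6: cheapest edge leaving the tree is C-F (8); add C.
Vertex order: D, A, G, E, B, F, C. The 3rd vertex is G.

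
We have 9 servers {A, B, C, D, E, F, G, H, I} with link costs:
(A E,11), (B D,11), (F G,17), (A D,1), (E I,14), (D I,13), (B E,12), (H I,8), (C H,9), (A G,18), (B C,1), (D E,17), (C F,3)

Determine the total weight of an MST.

Kruskal: consider edges lightest-first.
A D (1): add — endpoints in different components.
B C (1): add — endpoints in different components.
C F (3): add — endpoints in different components.
H I (8): add — endpoints in different components.
C H (9): add — endpoints in different components.
A E (11): add — endpoints in different components.
B D (11): add — endpoints in different components.
B E (12): skip — B and E already connected.
D I (13): skip — D and I already connected.
E I (14): skip — E and I already connected.
D E (17): skip — D and E already connected.
F G (17): add — endpoints in different components.
MST edges: A D, B C, C F, H I, C H, A E, B D, F G; total weight 1+1+3+8+9+11+11+17 = 61.

61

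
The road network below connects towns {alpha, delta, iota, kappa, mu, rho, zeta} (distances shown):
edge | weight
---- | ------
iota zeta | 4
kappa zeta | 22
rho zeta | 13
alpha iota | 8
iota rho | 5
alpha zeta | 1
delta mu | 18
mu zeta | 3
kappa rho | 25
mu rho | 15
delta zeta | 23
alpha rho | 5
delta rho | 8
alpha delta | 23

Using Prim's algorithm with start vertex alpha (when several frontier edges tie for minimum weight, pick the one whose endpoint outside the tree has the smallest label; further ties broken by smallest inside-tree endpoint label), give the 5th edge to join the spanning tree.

Grow the tree from alpha using Prim:
Step 1: frontier [alpha zeta 1, alpha rho 5, alpha iota 8, alpha delta 23] → take alpha zeta (1); add zeta.
Step 2: frontier [alpha rho 5, alpha iota 8, alpha delta 23, mu zeta 3, iota zeta 4, rho zeta 13, kappa zeta 22, delta zeta 23] → take mu zeta (3); add mu.
Step 3: frontier [alpha rho 5, alpha iota 8, alpha delta 23, mu rho 15, delta mu 18, iota zeta 4, rho zeta 13, kappa zeta 22, delta zeta 23] → take iota zeta (4); add iota.
Step 4: frontier [alpha rho 5, alpha delta 23, iota rho 5, mu rho 15, delta mu 18, rho zeta 13, kappa zeta 22, delta zeta 23] → take alpha rho (5); add rho.
Step 5: frontier [alpha delta 23, delta mu 18, delta rho 8, kappa rho 25, kappa zeta 22, delta zeta 23] → take delta rho (8); add delta.
Step 6: frontier [kappa rho 25, kappa zeta 22] → take kappa zeta (22); add kappa.
The 5th edge added is delta rho.

delta-rho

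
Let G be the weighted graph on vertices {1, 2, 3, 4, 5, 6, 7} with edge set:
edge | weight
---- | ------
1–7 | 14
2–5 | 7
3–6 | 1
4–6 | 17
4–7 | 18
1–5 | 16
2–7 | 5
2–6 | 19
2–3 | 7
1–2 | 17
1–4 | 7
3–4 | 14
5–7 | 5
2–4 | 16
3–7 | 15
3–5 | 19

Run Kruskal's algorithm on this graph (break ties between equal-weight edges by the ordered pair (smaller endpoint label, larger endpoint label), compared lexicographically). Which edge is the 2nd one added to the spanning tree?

2-7

Kruskal's algorithm — process edges by increasing weight (ties by edge label):
3–6 (1): add — endpoints in different components.
2–7 (5): add — endpoints in different components.
5–7 (5): add — endpoints in different components.
1–4 (7): add — endpoints in different components.
2–3 (7): add — endpoints in different components.
2–5 (7): skip — 2 and 5 already connected.
1–7 (14): add — endpoints in different components.
The 2nd edge added is 2–7.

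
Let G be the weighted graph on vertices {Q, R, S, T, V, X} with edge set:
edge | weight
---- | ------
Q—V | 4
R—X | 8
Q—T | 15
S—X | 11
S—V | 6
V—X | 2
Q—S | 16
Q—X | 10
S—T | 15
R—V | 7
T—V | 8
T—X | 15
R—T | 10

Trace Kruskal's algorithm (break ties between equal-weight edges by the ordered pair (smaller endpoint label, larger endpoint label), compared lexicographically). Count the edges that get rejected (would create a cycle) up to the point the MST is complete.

Sort edges by weight, then run Kruskal:
V—X (2): add — endpoints in different components.
Q—V (4): add — endpoints in different components.
S—V (6): add — endpoints in different components.
R—V (7): add — endpoints in different components.
R—X (8): skip — R and X already connected.
T—V (8): add — endpoints in different components.
Edges rejected before the tree was complete: 1.

1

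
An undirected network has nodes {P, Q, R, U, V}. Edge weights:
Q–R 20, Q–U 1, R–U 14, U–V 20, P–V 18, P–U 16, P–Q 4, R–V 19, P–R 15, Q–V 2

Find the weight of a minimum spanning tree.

Kruskal: consider edges lightest-first.
Q–U (1): add. Components now {V} {Q,U} {R} {P}
Q–V (2): add. Components now {Q,U,V} {R} {P}
P–Q (4): add. Components now {P,Q,U,V} {R}
R–U (14): add. Components now {P,Q,R,U,V}
MST edges: Q–U, Q–V, P–Q, R–U; total weight 1+2+4+14 = 21.

21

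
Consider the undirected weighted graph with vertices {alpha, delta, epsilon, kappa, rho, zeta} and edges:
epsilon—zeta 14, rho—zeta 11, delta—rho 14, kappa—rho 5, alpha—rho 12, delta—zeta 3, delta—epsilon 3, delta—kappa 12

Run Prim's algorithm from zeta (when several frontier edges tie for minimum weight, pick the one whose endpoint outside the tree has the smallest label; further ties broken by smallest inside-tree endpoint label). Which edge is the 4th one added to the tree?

Grow the tree from zeta using Prim:
Step 1: frontier [delta—zeta 3, rho—zeta 11, epsilon—zeta 14] → take delta—zeta (3); add delta.
Step 2: frontier [delta—epsilon 3, delta—kappa 12, delta—rho 14, rho—zeta 11, epsilon—zeta 14] → take delta—epsilon (3); add epsilon.
Step 3: frontier [delta—kappa 12, delta—rho 14, rho—zeta 11] → take rho—zeta (11); add rho.
Step 4: frontier [delta—kappa 12, kappa—rho 5, alpha—rho 12] → take kappa—rho (5); add kappa.
Step 5: frontier [alpha—rho 12] → take alpha—rho (12); add alpha.
The 4th edge added is kappa—rho.

kappa-rho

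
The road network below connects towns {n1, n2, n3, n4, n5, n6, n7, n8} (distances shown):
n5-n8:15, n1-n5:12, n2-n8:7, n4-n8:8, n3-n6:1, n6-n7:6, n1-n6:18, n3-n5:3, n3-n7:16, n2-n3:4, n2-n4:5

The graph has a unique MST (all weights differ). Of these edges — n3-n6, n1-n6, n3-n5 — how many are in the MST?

Kruskal: consider edges lightest-first.
n3-n6 (1): add — endpoints in different components.
n3-n5 (3): add — endpoints in different components.
n2-n3 (4): add — endpoints in different components.
n2-n4 (5): add — endpoints in different components.
n6-n7 (6): add — endpoints in different components.
n2-n8 (7): add — endpoints in different components.
n4-n8 (8): skip — n4 and n8 already connected.
n1-n5 (12): add — endpoints in different components.
MST edge set: {n3-n6, n3-n5, n2-n3, n2-n4, n6-n7, n2-n8, n1-n5}.
Of the listed edges, {n3-n6, n3-n5} are in the MST → 2.

2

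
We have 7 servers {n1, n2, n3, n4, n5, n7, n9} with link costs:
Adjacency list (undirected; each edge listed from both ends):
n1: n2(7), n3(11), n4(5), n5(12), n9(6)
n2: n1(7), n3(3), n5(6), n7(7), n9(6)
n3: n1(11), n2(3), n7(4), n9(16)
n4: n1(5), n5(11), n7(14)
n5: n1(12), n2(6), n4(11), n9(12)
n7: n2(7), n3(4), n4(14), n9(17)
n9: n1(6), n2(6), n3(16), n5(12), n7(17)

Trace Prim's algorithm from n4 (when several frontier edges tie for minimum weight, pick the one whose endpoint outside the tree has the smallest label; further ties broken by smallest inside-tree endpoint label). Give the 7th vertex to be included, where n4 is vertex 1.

Grow the tree from n4 using Prim:
Step 1: cheapest edge leaving the tree is n1 n4 (5); add n1.
Step 2: cheapest edge leaving the tree is n1 n9 (6); add n9.
Step 3: cheapest edge leaving the tree is n2 n9 (6); add n2.
Step 4: cheapest edge leaving the tree is n2 n3 (3); add n3.
Step 5: cheapest edge leaving the tree is n3 n7 (4); add n7.
Step 6: cheapest edge leaving the tree is n2 n5 (6); add n5.
Vertex order: n4, n1, n9, n2, n3, n7, n5. The 7th vertex is n5.

n5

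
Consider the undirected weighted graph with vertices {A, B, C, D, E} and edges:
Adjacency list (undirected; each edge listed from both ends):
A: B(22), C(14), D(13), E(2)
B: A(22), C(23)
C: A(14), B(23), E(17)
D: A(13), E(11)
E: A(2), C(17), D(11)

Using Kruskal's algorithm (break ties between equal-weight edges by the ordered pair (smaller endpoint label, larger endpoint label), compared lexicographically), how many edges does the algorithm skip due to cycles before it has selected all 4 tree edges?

2

Sort edges by weight, then run Kruskal:
A–E (2): add. Components now {A,E} {B} {C} {D}
D–E (11): add. Components now {A,D,E} {B} {C}
A–D (13): skip — A and D already connected.
A–C (14): add. Components now {A,C,D,E} {B}
C–E (17): skip — C and E already connected.
A–B (22): add. Components now {A,B,C,D,E}
Edges rejected before the tree was complete: 2.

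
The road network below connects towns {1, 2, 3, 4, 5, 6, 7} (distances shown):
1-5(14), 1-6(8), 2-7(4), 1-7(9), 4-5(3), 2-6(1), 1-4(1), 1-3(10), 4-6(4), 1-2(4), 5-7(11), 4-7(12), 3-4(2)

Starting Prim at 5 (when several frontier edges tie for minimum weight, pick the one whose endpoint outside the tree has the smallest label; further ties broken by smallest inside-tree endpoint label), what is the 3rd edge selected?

3-4

Grow the tree from 5 using Prim:
Step 1: frontier [4-5 3, 5-7 11, 1-5 14] → take 4-5 (3); add 4.
Step 2: frontier [1-4 1, 3-4 2, 4-6 4, 4-7 12, 5-7 11, 1-5 14] → take 1-4 (1); add 1.
Step 3: frontier [1-2 4, 1-6 8, 1-7 9, 1-3 10, 3-4 2, 4-6 4, 4-7 12, 5-7 11] → take 3-4 (2); add 3.
Step 4: frontier [1-2 4, 1-6 8, 1-7 9, 4-6 4, 4-7 12, 5-7 11] → take 1-2 (4); add 2.
Step 5: frontier [1-6 8, 1-7 9, 2-6 1, 2-7 4, 4-6 4, 4-7 12, 5-7 11] → take 2-6 (1); add 6.
Step 6: frontier [1-7 9, 2-7 4, 4-7 12, 5-7 11] → take 2-7 (4); add 7.
The 3rd edge added is 3-4.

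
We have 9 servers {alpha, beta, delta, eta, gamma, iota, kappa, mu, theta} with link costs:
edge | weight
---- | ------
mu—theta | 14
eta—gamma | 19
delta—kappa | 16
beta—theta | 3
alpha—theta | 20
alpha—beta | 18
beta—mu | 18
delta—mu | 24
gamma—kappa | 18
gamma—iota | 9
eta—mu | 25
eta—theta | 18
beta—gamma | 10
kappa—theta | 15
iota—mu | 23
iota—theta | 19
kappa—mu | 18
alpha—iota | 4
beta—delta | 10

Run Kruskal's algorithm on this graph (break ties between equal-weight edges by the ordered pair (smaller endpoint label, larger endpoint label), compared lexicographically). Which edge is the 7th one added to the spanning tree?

kappa-theta

Kruskal: consider edges lightest-first.
beta—theta (3): add — endpoints in different components.
alpha—iota (4): add — endpoints in different components.
gamma—iota (9): add — endpoints in different components.
beta—delta (10): add — endpoints in different components.
beta—gamma (10): add — endpoints in different components.
mu—theta (14): add — endpoints in different components.
kappa—theta (15): add — endpoints in different components.
delta—kappa (16): skip — delta and kappa already connected.
alpha—beta (18): skip — beta and alpha already connected.
beta—mu (18): skip — beta and mu already connected.
eta—theta (18): add — endpoints in different components.
The 7th edge added is kappa—theta.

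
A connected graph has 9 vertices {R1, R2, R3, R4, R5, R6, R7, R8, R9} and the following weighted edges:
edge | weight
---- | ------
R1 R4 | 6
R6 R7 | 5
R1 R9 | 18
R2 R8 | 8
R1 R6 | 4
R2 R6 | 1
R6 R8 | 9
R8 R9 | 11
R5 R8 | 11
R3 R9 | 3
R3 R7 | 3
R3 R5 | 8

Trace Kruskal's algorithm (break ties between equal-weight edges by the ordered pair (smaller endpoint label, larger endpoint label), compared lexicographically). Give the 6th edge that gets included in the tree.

R1-R4

Kruskal: consider edges lightest-first.
R2 R6 (1): add — endpoints in different components.
R3 R7 (3): add — endpoints in different components.
R3 R9 (3): add — endpoints in different components.
R1 R6 (4): add — endpoints in different components.
R6 R7 (5): add — endpoints in different components.
R1 R4 (6): add — endpoints in different components.
R2 R8 (8): add — endpoints in different components.
R3 R5 (8): add — endpoints in different components.
The 6th edge added is R1 R4.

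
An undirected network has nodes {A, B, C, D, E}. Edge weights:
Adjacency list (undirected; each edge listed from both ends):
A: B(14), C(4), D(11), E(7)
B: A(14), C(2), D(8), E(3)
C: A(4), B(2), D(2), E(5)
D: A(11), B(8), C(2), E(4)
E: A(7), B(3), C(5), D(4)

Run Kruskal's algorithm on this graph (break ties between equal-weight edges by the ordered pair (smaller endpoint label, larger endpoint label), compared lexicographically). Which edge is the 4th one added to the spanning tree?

A-C

Sort edges by weight, then run Kruskal:
B-C (2): add — endpoints in different components.
C-D (2): add — endpoints in different components.
B-E (3): add — endpoints in different components.
A-C (4): add — endpoints in different components.
The 4th edge added is A-C.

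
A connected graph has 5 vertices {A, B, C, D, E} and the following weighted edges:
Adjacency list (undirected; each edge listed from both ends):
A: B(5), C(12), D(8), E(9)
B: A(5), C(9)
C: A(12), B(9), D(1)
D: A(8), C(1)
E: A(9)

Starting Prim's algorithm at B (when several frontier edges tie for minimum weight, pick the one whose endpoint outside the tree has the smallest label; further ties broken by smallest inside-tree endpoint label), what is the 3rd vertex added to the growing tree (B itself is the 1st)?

Grow the tree from B using Prim:
Step 1: frontier [A B 5, B C 9] → take A B (5); add A.
Step 2: frontier [A D 8, A E 9, A C 12, B C 9] → take A D (8); add D.
Step 3: frontier [A E 9, A C 12, B C 9, C D 1] → take C D (1); add C.
Step 4: frontier [A E 9] → take A E (9); add E.
Vertex order: B, A, D, C, E. The 3rd vertex is D.

D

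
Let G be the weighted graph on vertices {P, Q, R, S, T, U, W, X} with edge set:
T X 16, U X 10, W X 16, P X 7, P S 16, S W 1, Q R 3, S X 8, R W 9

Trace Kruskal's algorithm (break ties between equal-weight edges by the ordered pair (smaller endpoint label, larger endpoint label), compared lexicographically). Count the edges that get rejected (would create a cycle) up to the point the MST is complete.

1

Kruskal: consider edges lightest-first.
S W (1): add — endpoints in different components.
Q R (3): add — endpoints in different components.
P X (7): add — endpoints in different components.
S X (8): add — endpoints in different components.
R W (9): add — endpoints in different components.
U X (10): add — endpoints in different components.
P S (16): skip — P and S already connected.
T X (16): add — endpoints in different components.
Edges rejected before the tree was complete: 1.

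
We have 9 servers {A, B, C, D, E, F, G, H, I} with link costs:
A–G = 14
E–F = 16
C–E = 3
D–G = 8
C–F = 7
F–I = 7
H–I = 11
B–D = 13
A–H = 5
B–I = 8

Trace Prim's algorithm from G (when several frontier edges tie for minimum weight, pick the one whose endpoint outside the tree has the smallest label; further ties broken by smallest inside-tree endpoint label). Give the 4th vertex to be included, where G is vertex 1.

Prim's algorithm from G:
Step 1: frontier [D–G 8, A–G 14] → take D–G (8); add D.
Step 2: frontier [B–D 13, A–G 14] → take B–D (13); add B.
Step 3: frontier [B–I 8, A–G 14] → take B–I (8); add I.
Step 4: frontier [A–G 14, F–I 7, H–I 11] → take F–I (7); add F.
Step 5: frontier [C–F 7, E–F 16, A–G 14, H–I 11] → take C–F (7); add C.
Step 6: frontier [C–E 3, E–F 16, A–G 14, H–I 11] → take C–E (3); add E.
Step 7: frontier [A–G 14, H–I 11] → take H–I (11); add H.
Step 8: frontier [A–G 14, A–H 5] → take A–H (5); add A.
Vertex order: G, D, B, I, F, C, E, H, A. The 4th vertex is I.

I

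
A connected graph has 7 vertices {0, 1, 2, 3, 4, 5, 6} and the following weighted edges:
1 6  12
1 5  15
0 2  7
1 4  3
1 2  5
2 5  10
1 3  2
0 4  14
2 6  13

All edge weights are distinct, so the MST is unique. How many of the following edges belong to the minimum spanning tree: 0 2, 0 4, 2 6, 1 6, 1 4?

3

Kruskal's algorithm — process edges by increasing weight (ties by edge label):
1 3 (2): add — endpoints in different components.
1 4 (3): add — endpoints in different components.
1 2 (5): add — endpoints in different components.
0 2 (7): add — endpoints in different components.
2 5 (10): add — endpoints in different components.
1 6 (12): add — endpoints in different components.
MST edge set: {1 3, 1 4, 1 2, 0 2, 2 5, 1 6}.
Of the listed edges, {0 2, 1 6, 1 4} are in the MST → 3.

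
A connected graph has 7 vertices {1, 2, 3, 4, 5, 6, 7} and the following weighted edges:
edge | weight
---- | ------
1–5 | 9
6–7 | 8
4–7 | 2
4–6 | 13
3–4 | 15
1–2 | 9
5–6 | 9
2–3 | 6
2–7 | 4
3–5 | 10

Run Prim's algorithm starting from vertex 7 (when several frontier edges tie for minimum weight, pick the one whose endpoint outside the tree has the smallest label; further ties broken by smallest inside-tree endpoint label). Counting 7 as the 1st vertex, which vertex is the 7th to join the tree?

Prim's algorithm from 7:
Step 1: cheapest edge leaving the tree is 4–7 (2); add 4.
Step 2: cheapest edge leaving the tree is 2–7 (4); add 2.
Step 3: cheapest edge leaving the tree is 2–3 (6); add 3.
Step 4: cheapest edge leaving the tree is 6–7 (8); add 6.
Step 5: cheapest edge leaving the tree is 1–2 (9); add 1.
Step 6: cheapest edge leaving the tree is 1–5 (9); add 5.
Vertex order: 7, 4, 2, 3, 6, 1, 5. The 7th vertex is 5.

5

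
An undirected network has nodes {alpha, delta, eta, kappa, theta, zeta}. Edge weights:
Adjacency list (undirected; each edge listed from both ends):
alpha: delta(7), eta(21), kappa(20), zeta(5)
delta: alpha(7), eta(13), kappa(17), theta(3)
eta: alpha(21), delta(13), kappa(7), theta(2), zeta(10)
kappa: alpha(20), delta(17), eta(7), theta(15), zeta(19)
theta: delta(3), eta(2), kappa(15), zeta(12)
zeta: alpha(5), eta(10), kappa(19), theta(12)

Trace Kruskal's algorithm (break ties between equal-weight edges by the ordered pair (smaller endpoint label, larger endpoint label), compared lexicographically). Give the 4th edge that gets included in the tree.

alpha-delta

Sort edges by weight, then run Kruskal:
eta–theta (2): add. Components now {alpha} {eta,theta} {kappa} {delta} {zeta}
delta–theta (3): add. Components now {alpha} {delta,eta,theta} {kappa} {zeta}
alpha–zeta (5): add. Components now {alpha,zeta} {delta,eta,theta} {kappa}
alpha–delta (7): add. Components now {alpha,delta,eta,theta,zeta} {kappa}
eta–kappa (7): add. Components now {alpha,delta,eta,kappa,theta,zeta}
The 4th edge added is alpha–delta.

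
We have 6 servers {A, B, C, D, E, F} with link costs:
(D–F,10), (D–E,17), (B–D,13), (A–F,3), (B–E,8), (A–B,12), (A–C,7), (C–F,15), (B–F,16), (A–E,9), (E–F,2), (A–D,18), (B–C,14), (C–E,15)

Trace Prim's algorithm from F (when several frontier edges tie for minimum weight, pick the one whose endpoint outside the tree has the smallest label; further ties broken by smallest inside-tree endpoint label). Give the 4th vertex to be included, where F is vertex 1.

C

Prim's algorithm from F:
Step 1: frontier [E–F 2, A–F 3, D–F 10, C–F 15, B–F 16] → take E–F (2); add E.
Step 2: frontier [B–E 8, A–E 9, C–E 15, D–E 17, A–F 3, D–F 10, C–F 15, B–F 16] → take A–F (3); add A.
Step 3: frontier [A–C 7, A–B 12, A–D 18, B–E 8, C–E 15, D–E 17, D–F 10, C–F 15, B–F 16] → take A–C (7); add C.
Step 4: frontier [A–B 12, A–D 18, B–C 14, B–E 8, D–E 17, D–F 10, B–F 16] → take B–E (8); add B.
Step 5: frontier [A–D 18, B–D 13, D–E 17, D–F 10] → take D–F (10); add D.
Vertex order: F, E, A, C, B, D. The 4th vertex is C.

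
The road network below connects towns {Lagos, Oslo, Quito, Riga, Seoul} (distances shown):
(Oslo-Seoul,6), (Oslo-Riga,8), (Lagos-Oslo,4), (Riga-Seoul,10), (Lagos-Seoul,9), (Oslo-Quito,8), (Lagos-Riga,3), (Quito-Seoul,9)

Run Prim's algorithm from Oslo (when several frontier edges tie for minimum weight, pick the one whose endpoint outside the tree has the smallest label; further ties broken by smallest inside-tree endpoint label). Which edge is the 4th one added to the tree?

Grow the tree from Oslo using Prim:
Step 1: frontier [Lagos-Oslo 4, Oslo-Seoul 6, Oslo-Quito 8, Oslo-Riga 8] → take Lagos-Oslo (4); add Lagos.
Step 2: frontier [Lagos-Riga 3, Lagos-Seoul 9, Oslo-Seoul 6, Oslo-Quito 8, Oslo-Riga 8] → take Lagos-Riga (3); add Riga.
Step 3: frontier [Lagos-Seoul 9, Oslo-Seoul 6, Oslo-Quito 8, Riga-Seoul 10] → take Oslo-Seoul (6); add Seoul.
Step 4: frontier [Oslo-Quito 8, Quito-Seoul 9] → take Oslo-Quito (8); add Quito.
The 4th edge added is Oslo-Quito.

Oslo-Quito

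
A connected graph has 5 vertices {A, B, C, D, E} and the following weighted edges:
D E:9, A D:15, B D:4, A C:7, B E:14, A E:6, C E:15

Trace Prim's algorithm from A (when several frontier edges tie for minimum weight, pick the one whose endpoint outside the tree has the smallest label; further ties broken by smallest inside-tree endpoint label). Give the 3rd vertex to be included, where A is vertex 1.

Prim's algorithm from A:
Step 1: cheapest edge leaving the tree is A E (6); add E.
Step 2: cheapest edge leaving the tree is A C (7); add C.
Step 3: cheapest edge leaving the tree is D E (9); add D.
Step 4: cheapest edge leaving the tree is B D (4); add B.
Vertex order: A, E, C, D, B. The 3rd vertex is C.

C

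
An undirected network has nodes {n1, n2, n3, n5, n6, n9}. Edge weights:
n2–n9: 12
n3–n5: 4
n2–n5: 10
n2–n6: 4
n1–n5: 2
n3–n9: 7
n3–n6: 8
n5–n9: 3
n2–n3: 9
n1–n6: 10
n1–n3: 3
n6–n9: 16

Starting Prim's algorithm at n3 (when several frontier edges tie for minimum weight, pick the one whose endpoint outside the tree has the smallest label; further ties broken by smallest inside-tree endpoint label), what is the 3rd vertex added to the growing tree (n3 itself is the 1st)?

Grow the tree from n3 using Prim:
Step 1: frontier [n1–n3 3, n3–n5 4, n3–n9 7, n3–n6 8, n2–n3 9] → take n1–n3 (3); add n1.
Step 2: frontier [n1–n5 2, n1–n6 10, n3–n5 4, n3–n9 7, n3–n6 8, n2–n3 9] → take n1–n5 (2); add n5.
Step 3: frontier [n1–n6 10, n3–n9 7, n3–n6 8, n2–n3 9, n5–n9 3, n2–n5 10] → take n5–n9 (3); add n9.
Step 4: frontier [n1–n6 10, n3–n6 8, n2–n3 9, n2–n5 10, n2–n9 12, n6–n9 16] → take n3–n6 (8); add n6.
Step 5: frontier [n2–n3 9, n2–n5 10, n2–n6 4, n2–n9 12] → take n2–n6 (4); add n2.
Vertex order: n3, n1, n5, n9, n6, n2. The 3rd vertex is n5.

n5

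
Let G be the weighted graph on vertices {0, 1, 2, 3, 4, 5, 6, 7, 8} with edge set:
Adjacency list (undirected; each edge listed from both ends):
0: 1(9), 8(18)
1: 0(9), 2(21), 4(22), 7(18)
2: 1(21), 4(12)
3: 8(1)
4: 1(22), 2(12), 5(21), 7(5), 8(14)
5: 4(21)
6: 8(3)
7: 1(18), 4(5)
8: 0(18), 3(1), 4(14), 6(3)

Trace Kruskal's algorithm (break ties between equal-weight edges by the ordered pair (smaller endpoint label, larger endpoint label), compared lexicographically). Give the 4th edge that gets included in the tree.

0-1

Kruskal: consider edges lightest-first.
3–8 (1): add — endpoints in different components.
6–8 (3): add — endpoints in different components.
4–7 (5): add — endpoints in different components.
0–1 (9): add — endpoints in different components.
2–4 (12): add — endpoints in different components.
4–8 (14): add — endpoints in different components.
0–8 (18): add — endpoints in different components.
1–7 (18): skip — 1 and 7 already connected.
1–2 (21): skip — 1 and 2 already connected.
4–5 (21): add — endpoints in different components.
The 4th edge added is 0–1.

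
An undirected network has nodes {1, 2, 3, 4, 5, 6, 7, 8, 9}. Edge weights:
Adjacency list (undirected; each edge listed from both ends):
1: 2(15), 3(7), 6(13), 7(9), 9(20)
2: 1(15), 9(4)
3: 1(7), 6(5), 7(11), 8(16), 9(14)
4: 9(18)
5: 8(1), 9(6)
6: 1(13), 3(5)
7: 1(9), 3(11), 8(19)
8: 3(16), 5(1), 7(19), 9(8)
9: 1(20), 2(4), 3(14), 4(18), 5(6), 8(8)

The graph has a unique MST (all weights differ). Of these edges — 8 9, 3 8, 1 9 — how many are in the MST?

Kruskal: consider edges lightest-first.
5 8 (1): add — endpoints in different components.
2 9 (4): add — endpoints in different components.
3 6 (5): add — endpoints in different components.
5 9 (6): add — endpoints in different components.
1 3 (7): add — endpoints in different components.
8 9 (8): skip — 8 and 9 already connected.
1 7 (9): add — endpoints in different components.
3 7 (11): skip — 3 and 7 already connected.
1 6 (13): skip — 1 and 6 already connected.
3 9 (14): add — endpoints in different components.
1 2 (15): skip — 1 and 2 already connected.
3 8 (16): skip — 3 and 8 already connected.
4 9 (18): add — endpoints in different components.
MST edge set: {5 8, 2 9, 3 6, 5 9, 1 3, 1 7, 3 9, 4 9}.
Of the listed edges, {} are in the MST → 0.

0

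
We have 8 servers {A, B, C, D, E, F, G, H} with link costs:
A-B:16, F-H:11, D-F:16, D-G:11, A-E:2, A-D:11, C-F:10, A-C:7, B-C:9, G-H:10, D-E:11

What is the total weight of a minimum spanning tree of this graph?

60

Sort edges by weight, then run Kruskal:
A-E (2): add — endpoints in different components.
A-C (7): add — endpoints in different components.
B-C (9): add — endpoints in different components.
C-F (10): add — endpoints in different components.
G-H (10): add — endpoints in different components.
A-D (11): add — endpoints in different components.
D-E (11): skip — D and E already connected.
D-G (11): add — endpoints in different components.
MST edges: A-E, A-C, B-C, C-F, G-H, A-D, D-G; total weight 2+7+9+10+10+11+11 = 60.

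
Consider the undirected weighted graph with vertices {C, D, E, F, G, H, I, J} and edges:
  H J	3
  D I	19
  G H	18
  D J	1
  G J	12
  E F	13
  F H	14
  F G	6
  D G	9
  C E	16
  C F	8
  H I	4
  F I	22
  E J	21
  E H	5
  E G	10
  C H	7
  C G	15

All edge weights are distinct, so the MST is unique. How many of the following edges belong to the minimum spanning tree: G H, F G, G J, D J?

2

Kruskal: consider edges lightest-first.
D J (1): add — endpoints in different components.
H J (3): add — endpoints in different components.
H I (4): add — endpoints in different components.
E H (5): add — endpoints in different components.
F G (6): add — endpoints in different components.
C H (7): add — endpoints in different components.
C F (8): add — endpoints in different components.
MST edge set: {D J, H J, H I, E H, F G, C H, C F}.
Of the listed edges, {F G, D J} are in the MST → 2.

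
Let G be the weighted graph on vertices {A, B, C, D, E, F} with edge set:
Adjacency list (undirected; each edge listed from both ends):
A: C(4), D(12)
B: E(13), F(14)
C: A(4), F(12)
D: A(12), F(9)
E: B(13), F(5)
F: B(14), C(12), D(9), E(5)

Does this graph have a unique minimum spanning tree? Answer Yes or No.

Sort edges by weight, then run Kruskal:
A-C (4): add. Components now {A,C} {B} {D} {E} {F}
E-F (5): add. Components now {A,C} {B} {D} {E,F}
D-F (9): add. Components now {A,C} {B} {D,E,F}
A-D (12): add. Components now {A,C,D,E,F} {B}
C-F (12): skip — C and F already connected.
B-E (13): add. Components now {A,B,C,D,E,F}
Non-tree edge C-F has weight 12, equal to the heaviest edge on its tree cycle — swapping gives another MST of the same weight. Not unique.

No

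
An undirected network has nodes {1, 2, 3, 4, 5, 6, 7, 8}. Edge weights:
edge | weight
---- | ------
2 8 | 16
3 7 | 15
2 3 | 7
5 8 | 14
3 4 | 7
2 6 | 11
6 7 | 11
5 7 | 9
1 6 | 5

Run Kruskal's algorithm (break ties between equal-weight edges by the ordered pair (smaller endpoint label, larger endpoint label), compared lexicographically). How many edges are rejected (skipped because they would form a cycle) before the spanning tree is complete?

0

Kruskal: consider edges lightest-first.
1 6 (5): add — endpoints in different components.
2 3 (7): add — endpoints in different components.
3 4 (7): add — endpoints in different components.
5 7 (9): add — endpoints in different components.
2 6 (11): add — endpoints in different components.
6 7 (11): add — endpoints in different components.
5 8 (14): add — endpoints in different components.
Edges rejected before the tree was complete: 0.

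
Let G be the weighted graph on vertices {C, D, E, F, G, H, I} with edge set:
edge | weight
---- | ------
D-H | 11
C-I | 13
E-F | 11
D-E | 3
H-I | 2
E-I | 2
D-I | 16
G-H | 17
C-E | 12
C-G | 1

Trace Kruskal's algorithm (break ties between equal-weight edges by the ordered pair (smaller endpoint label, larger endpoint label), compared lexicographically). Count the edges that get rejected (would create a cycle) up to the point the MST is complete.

Kruskal's algorithm — process edges by increasing weight (ties by edge label):
C-G (1): add — endpoints in different components.
E-I (2): add — endpoints in different components.
H-I (2): add — endpoints in different components.
D-E (3): add — endpoints in different components.
D-H (11): skip — D and H already connected.
E-F (11): add — endpoints in different components.
C-E (12): add — endpoints in different components.
Edges rejected before the tree was complete: 1.

1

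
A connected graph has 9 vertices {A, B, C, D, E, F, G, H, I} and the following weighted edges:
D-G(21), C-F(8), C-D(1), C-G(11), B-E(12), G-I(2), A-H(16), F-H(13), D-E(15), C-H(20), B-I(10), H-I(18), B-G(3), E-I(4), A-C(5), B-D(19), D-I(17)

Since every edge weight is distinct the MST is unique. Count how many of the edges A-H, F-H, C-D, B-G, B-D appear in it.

3

Sort edges by weight, then run Kruskal:
C-D (1): add — endpoints in different components.
G-I (2): add — endpoints in different components.
B-G (3): add — endpoints in different components.
E-I (4): add — endpoints in different components.
A-C (5): add — endpoints in different components.
C-F (8): add — endpoints in different components.
B-I (10): skip — B and I already connected.
C-G (11): add — endpoints in different components.
B-E (12): skip — B and E already connected.
F-H (13): add — endpoints in different components.
MST edge set: {C-D, G-I, B-G, E-I, A-C, C-F, C-G, F-H}.
Of the listed edges, {F-H, C-D, B-G} are in the MST → 3.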